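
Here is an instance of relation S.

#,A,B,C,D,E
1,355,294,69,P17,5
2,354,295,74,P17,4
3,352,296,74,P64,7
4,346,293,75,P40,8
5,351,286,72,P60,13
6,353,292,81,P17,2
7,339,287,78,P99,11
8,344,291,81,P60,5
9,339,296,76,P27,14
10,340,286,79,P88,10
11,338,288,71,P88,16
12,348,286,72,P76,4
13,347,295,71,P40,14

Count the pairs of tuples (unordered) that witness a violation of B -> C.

4

B=295: violating pairs (2,13) — 1 pair.
B=296: violating pairs (3,9) — 1 pair.
B=286: violating pairs (5,10), (10,12) — 2 pairs.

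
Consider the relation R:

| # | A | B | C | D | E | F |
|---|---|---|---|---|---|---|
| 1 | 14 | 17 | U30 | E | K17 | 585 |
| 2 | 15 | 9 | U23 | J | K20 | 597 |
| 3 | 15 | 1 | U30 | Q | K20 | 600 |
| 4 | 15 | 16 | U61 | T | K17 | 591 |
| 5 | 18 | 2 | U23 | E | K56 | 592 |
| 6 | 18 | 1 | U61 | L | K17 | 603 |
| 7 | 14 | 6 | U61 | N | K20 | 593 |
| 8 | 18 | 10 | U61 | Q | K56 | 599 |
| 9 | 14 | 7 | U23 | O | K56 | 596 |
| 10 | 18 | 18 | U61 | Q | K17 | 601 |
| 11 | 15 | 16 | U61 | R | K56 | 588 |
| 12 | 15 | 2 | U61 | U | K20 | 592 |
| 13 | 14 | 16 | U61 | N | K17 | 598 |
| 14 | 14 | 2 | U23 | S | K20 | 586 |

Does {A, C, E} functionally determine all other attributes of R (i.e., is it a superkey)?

No

Rows 6 and 10 have the same {A, C, E} value (A=18, C=U61, E=K17) but are distinct tuples, so {A, C, E} does not determine every attribute — not a superkey.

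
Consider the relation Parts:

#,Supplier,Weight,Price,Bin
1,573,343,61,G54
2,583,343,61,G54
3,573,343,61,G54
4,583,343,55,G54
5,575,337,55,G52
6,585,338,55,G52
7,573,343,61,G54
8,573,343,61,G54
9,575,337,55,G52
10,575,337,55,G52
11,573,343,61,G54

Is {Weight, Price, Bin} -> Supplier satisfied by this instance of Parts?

(Weight=343, Price=61, Bin=G54): rows 1, 2, 3, 7, 8, 11 → Supplier takes values {573, 583} — violation
(Weight=343, Price=55, Bin=G54): row 4 → Supplier = 583 ✓
(Weight=337, Price=55, Bin=G52): rows 5, 9, 10 → Supplier = 575, 575, 575 ✓
(Weight=338, Price=55, Bin=G52): row 6 → Supplier = 585 ✓
Two rows agree on {Weight, Price, Bin} but differ on Supplier, so {Weight, Price, Bin} -> Supplier does not hold.

No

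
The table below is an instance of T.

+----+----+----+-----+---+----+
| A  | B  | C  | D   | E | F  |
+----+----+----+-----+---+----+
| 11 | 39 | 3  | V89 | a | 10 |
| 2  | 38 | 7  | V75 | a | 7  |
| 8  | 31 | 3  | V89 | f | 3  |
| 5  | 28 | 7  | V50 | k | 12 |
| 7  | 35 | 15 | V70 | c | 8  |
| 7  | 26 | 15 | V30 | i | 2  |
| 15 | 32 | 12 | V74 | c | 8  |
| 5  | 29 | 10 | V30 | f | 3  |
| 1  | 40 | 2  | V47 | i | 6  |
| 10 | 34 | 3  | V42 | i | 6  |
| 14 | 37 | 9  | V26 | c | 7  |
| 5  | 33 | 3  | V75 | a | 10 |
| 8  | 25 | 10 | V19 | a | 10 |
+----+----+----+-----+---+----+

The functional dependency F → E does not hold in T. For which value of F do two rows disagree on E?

F=10: 3 rows → E = a, a, a ✓
F=7: 2 rows → E takes values {a, c} — violation
F=3: 2 rows → E = f, f ✓
F=12: 1 row → E = k ✓
F=8: 2 rows → E = c, c ✓
F=2: 1 row → E = i ✓
F=6: 2 rows → E = i, i ✓
The only F value with inconsistent E is F=7.

7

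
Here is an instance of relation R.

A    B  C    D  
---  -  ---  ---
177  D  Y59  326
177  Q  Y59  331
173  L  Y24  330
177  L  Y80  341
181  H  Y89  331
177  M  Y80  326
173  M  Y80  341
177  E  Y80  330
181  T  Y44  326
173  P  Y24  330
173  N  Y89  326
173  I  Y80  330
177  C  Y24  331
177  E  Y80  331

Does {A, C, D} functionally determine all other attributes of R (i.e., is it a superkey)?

No

Two distinct rows share (A=173, C=Y24, D=330), so {A, C, D} does not determine every attribute — not a superkey.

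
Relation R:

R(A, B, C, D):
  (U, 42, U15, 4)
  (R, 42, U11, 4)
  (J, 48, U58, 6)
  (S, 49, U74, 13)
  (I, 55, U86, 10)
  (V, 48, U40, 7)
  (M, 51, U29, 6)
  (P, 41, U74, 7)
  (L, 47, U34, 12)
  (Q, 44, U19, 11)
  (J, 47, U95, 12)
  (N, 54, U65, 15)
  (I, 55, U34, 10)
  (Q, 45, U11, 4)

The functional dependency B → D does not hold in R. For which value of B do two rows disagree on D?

48

B=42: 2 rows → D = 4, 4 ✓
B=48: 2 rows → D takes values {6, 7} — violation
B=49: 1 row → D = 13 ✓
B=55: 2 rows → D = 10, 10 ✓
B=51: 1 row → D = 6 ✓
B=41: 1 row → D = 7 ✓
B=47: 2 rows → D = 12, 12 ✓
B=44: 1 row → D = 11 ✓
B=54: 1 row → D = 15 ✓
B=45: 1 row → D = 4 ✓
The only B value with inconsistent D is B=48.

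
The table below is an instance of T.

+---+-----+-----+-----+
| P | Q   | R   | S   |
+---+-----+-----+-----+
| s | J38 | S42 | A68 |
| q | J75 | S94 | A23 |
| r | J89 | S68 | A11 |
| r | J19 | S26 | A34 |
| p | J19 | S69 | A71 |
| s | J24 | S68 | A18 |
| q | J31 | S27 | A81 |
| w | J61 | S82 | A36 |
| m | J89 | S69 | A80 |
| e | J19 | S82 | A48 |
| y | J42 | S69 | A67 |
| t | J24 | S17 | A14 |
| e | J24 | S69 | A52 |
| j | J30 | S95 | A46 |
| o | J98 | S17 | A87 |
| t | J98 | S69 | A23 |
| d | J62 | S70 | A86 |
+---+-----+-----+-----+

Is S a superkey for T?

Two distinct rows share S=A23, so S does not determine every attribute — not a superkey.

No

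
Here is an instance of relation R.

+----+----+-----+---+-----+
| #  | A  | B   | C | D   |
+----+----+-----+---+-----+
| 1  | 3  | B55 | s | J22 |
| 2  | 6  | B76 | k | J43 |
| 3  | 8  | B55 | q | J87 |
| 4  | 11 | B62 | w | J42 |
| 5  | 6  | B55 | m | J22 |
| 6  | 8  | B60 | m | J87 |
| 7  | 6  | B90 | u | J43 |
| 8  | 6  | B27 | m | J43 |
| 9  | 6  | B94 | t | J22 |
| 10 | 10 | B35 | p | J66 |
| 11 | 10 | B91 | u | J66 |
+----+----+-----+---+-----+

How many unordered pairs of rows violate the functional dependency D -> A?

2

D=J22: violating pairs (1,5), (1,9) — 2 pairs.
D=J43: all 3 rows agree on A — 0 pairs.
D=J87: all 2 rows agree on A — 0 pairs.
D=J66: all 2 rows agree on A — 0 pairs.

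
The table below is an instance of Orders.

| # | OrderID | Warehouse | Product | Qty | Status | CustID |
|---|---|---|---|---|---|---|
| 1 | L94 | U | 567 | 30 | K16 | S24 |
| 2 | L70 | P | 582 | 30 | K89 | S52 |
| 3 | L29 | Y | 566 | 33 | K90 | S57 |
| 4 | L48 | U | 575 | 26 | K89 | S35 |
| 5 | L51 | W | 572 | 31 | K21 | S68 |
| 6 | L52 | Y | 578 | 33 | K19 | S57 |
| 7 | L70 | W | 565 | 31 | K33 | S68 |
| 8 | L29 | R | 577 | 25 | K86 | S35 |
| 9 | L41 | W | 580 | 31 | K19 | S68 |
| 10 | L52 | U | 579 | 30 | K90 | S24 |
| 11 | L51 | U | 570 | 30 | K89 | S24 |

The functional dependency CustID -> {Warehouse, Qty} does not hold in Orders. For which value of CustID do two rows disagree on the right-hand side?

S35

CustID=S24: rows 1, 10, 11 → {Warehouse,Qty} = (U, 30), (U, 30), (U, 30) ✓
CustID=S52: row 2 → {Warehouse,Qty} = (P, 30) ✓
CustID=S57: rows 3, 6 → {Warehouse,Qty} = (Y, 33), (Y, 33) ✓
CustID=S35: rows 4, 8 → {Warehouse,Qty} takes values {(U, 26), (R, 25)} — violation
CustID=S68: rows 5, 7, 9 → {Warehouse,Qty} = (W, 31), (W, 31), (W, 31) ✓
The only CustID value with inconsistent RHS is CustID=S35.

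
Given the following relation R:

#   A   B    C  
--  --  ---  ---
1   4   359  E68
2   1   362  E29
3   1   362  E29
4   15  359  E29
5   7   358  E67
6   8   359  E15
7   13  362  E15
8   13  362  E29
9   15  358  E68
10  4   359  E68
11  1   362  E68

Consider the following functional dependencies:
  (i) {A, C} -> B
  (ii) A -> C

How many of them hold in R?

1

(i) {A, C} -> B: every LHS value maps to a single RHS value — holds.
(ii) A -> C: A=1: rows 2, 3, 11 → C takes values {E29, E68} — violation; A=15: rows 4, 9 → C takes values {E29, E68} — violation; A=13: rows 7, 8 → C takes values {E15, E29} — violation — fails.
1 of the 2 dependencies holds.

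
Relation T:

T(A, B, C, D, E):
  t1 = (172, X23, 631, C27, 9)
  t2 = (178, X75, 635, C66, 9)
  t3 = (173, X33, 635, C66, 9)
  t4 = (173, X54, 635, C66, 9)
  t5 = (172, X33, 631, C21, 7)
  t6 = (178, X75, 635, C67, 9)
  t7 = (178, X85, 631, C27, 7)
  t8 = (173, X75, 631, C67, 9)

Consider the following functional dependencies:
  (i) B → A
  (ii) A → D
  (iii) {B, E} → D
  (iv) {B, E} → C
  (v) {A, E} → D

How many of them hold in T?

0

(i) B → A: B=X75: rows 2, 6, 8 → A takes values {178, 173} — violation; B=X33: rows 3, 5 → A takes values {173, 172} — violation — fails.
(ii) A → D: A=172: rows 1, 5 → D takes values {C27, C21} — violation; A=178: rows 2, 6, 7 → D takes values {C66, C67, C27} — violation; A=173: rows 3, 4, 8 → D takes values {C66, C67} — violation — fails.
(iii) {B, E} → D: (B=X75, E=9): rows 2, 6, 8 → D takes values {C66, C67} — violation — fails.
(iv) {B, E} → C: (B=X75, E=9): rows 2, 6, 8 → C takes values {635, 631} — violation — fails.
(v) {A, E} → D: (A=178, E=9): rows 2, 6 → D takes values {C66, C67} — violation; (A=173, E=9): rows 3, 4, 8 → D takes values {C66, C67} — violation — fails.
None of the 5 dependencies hold.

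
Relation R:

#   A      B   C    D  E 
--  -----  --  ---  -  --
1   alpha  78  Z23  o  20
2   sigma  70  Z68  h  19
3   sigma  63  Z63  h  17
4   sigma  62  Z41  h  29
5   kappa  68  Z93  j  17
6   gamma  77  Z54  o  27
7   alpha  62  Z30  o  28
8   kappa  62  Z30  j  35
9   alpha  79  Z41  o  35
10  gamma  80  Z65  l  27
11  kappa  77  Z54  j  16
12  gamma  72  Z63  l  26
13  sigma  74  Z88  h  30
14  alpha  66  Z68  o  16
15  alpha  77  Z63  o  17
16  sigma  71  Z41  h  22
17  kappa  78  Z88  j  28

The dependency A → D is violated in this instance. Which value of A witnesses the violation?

gamma

A=alpha: rows 1, 7, 9, 14, 15 → D = o, o, o, o, o ✓
A=sigma: rows 2, 3, 4, 13, 16 → D = h, h, h, h, h ✓
A=kappa: rows 5, 8, 11, 17 → D = j, j, j, j ✓
A=gamma: rows 6, 10, 12 → D takes values {o, l} — violation
The only A value with inconsistent D is A=gamma.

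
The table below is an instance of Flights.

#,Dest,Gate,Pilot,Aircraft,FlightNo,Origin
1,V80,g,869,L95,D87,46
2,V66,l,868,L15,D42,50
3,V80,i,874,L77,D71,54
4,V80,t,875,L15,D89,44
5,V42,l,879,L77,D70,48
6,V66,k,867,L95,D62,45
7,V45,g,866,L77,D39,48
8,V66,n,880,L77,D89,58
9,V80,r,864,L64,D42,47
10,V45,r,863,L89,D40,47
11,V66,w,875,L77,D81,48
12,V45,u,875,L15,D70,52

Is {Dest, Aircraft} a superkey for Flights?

Rows 8 and 11 have the same {Dest, Aircraft} value (Dest=V66, Aircraft=L77) but are distinct tuples, so {Dest, Aircraft} does not determine every attribute — not a superkey.

No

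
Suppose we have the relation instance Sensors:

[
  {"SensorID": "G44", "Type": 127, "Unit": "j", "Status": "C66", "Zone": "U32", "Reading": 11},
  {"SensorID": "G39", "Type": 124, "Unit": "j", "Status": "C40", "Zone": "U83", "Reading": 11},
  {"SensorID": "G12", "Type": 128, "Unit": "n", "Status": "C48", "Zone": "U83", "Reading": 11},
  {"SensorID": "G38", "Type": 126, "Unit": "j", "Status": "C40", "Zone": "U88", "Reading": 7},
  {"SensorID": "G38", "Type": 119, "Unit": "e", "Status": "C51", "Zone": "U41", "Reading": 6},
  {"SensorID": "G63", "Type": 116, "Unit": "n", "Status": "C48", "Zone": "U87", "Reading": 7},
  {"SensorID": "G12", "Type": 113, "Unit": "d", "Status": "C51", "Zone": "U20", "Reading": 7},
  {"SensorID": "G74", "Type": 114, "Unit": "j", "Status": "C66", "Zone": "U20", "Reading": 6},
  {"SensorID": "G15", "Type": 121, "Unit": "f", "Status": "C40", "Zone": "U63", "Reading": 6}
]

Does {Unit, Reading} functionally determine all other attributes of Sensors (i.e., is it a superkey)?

Two distinct rows share (Unit=j, Reading=11), so {Unit, Reading} does not determine every attribute — not a superkey.

No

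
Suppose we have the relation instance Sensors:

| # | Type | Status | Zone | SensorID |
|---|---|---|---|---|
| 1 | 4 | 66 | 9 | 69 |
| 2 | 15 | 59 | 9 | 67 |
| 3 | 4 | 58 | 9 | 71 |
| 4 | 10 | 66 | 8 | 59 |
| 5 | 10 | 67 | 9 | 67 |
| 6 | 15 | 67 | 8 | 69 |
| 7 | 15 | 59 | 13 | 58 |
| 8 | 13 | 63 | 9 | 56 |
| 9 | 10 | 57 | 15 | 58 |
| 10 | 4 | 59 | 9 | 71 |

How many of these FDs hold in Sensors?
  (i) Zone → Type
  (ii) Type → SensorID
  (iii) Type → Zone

0

(i) Zone → Type: Zone=9: rows 1, 2, 3, 5, 8, 10 → Type takes values {4, 15, 10, 13} — violation; Zone=8: rows 4, 6 → Type takes values {10, 15} — violation — fails.
(ii) Type → SensorID: Type=4: rows 1, 3, 10 → SensorID takes values {69, 71} — violation; Type=15: rows 2, 6, 7 → SensorID takes values {67, 69, 58} — violation; Type=10: rows 4, 5, 9 → SensorID takes values {59, 67, 58} — violation — fails.
(iii) Type → Zone: Type=15: rows 2, 6, 7 → Zone takes values {9, 8, 13} — violation; Type=10: rows 4, 5, 9 → Zone takes values {8, 9, 15} — violation — fails.
None of the 3 dependencies hold.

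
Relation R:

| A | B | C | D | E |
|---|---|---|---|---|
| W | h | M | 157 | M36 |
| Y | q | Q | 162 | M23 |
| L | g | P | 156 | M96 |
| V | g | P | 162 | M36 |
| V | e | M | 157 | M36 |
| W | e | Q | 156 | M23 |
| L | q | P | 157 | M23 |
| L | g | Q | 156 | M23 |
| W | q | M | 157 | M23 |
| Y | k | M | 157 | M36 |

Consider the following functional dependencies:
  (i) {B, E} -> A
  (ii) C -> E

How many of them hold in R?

0

(i) {B, E} -> A: (B=q, E=M23): 3 rows → A takes values {Y, L, W} — violation — fails.
(ii) C -> E: C=M: 4 rows → E takes values {M36, M23} — violation; C=P: 3 rows → E takes values {M96, M36, M23} — violation — fails.
None of the 2 dependencies hold.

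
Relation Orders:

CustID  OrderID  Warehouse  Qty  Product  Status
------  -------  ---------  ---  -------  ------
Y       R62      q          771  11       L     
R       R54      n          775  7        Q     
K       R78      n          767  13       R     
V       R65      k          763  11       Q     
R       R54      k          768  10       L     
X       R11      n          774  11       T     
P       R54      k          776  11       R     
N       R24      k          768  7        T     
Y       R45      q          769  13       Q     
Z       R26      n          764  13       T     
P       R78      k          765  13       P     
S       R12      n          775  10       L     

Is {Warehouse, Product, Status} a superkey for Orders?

All 12 rows have distinct {Warehouse, Product, Status} values, so {Warehouse, Product, Status} → (all attributes) holds and {Warehouse, Product, Status} is a superkey.

Yes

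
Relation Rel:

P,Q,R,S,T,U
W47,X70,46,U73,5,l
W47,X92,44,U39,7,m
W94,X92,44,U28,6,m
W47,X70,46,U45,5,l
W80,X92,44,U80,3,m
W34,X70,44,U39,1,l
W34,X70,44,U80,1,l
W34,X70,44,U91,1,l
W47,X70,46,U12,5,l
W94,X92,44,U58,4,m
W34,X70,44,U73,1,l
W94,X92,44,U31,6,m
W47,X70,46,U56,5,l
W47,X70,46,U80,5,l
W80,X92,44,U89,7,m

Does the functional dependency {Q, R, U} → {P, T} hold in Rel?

(Q=X70, R=46, U=l): 5 rows → {P,T} = (W47, 5), (W47, 5), (W47, 5), (W47, 5), (W47, 5) ✓
(Q=X92, R=44, U=m): 6 rows → {P,T} takes values {(W47, 7), (W94, 6), (W80, 3), (W94, 4), (W80, 7)} — violation
(Q=X70, R=44, U=l): 4 rows → {P,T} = (W34, 1), (W34, 1), (W34, 1), (W34, 1) ✓
Two rows agree on {Q, R, U} but differ on {P, T}, so {Q, R, U} → {P, T} does not hold.

No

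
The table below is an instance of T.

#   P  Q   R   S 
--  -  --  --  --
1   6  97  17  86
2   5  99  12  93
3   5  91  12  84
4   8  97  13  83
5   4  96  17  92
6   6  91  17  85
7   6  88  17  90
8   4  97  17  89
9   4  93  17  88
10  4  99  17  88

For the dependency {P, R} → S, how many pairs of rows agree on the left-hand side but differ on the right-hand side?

(P=6, R=17): violating pairs (1,6), (1,7), (6,7) — 3 pairs.
(P=5, R=12): violating pairs (2,3) — 1 pair.
(P=4, R=17): violating pairs (5,8), (5,9), (5,10), (8,9), (8,10) — 5 pairs.

9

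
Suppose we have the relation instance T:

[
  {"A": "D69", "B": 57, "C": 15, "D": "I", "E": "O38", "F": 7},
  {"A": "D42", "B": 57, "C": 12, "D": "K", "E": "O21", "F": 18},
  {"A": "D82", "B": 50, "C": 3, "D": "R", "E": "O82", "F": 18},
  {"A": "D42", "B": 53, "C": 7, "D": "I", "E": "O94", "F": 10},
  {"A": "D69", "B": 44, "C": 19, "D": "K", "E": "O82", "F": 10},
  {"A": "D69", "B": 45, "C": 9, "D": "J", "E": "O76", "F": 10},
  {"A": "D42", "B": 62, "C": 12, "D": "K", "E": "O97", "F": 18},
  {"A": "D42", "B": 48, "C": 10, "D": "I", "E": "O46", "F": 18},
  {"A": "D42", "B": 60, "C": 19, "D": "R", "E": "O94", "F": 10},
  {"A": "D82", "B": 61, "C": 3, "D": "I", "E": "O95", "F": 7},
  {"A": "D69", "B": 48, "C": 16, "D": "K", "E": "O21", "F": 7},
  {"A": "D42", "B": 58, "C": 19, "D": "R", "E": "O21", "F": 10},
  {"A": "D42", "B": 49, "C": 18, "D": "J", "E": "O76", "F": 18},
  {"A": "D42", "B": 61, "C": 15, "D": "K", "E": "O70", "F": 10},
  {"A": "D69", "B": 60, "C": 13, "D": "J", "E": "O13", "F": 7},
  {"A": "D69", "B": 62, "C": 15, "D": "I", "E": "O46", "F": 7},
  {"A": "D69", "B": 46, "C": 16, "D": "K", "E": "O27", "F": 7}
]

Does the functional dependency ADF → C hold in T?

Yes

(A=D69, D=I, F=7): 2 rows → C = 15, 15 ✓
(A=D42, D=K, F=18): 2 rows → C = 12, 12 ✓
(A=D82, D=R, F=18): 1 row → C = 3 ✓
(A=D42, D=I, F=10): 1 row → C = 7 ✓
(A=D69, D=K, F=10): 1 row → C = 19 ✓
(A=D69, D=J, F=10): 1 row → C = 9 ✓
(A=D42, D=I, F=18): 1 row → C = 10 ✓
(A=D42, D=R, F=10): 2 rows → C = 19, 19 ✓
(A=D82, D=I, F=7): 1 row → C = 3 ✓
(A=D69, D=K, F=7): 2 rows → C = 16, 16 ✓
(A=D42, D=J, F=18): 1 row → C = 18 ✓
(A=D42, D=K, F=10): 1 row → C = 15 ✓
(A=D69, D=J, F=7): 1 row → C = 13 ✓
Every ADF value is associated with a single C value, so ADF → C holds.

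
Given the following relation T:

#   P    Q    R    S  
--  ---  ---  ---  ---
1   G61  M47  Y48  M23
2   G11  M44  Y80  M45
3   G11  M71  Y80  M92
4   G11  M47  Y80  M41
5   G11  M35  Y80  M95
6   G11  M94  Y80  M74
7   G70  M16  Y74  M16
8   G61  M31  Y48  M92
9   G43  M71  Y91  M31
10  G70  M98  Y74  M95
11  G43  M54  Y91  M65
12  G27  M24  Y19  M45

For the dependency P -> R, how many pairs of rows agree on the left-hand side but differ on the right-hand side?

0

P=G61: all 2 rows agree on R — 0 pairs.
P=G11: all 5 rows agree on R — 0 pairs.
P=G70: all 2 rows agree on R — 0 pairs.
P=G43: all 2 rows agree on R — 0 pairs.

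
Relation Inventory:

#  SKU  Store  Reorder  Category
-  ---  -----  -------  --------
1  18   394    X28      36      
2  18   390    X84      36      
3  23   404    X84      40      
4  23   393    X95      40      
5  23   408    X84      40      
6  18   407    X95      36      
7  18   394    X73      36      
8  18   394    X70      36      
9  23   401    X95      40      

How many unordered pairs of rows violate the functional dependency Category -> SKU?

0

Category=36: all 5 rows agree on SKU — 0 pairs.
Category=40: all 4 rows agree on SKU — 0 pairs.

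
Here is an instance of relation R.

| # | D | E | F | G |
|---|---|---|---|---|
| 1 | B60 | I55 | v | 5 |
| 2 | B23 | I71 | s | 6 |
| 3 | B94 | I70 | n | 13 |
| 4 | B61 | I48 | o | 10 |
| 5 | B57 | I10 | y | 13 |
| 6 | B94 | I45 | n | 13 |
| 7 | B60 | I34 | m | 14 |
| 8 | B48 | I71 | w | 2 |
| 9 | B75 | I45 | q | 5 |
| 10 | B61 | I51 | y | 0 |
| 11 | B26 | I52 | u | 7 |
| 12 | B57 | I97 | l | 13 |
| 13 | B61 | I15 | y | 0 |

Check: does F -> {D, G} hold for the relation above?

F=v: row 1 → {D,G} = (B60, 5) ✓
F=s: row 2 → {D,G} = (B23, 6) ✓
F=n: rows 3, 6 → {D,G} = (B94, 13), (B94, 13) ✓
F=o: row 4 → {D,G} = (B61, 10) ✓
F=y: rows 5, 10, 13 → {D,G} takes values {(B57, 13), (B61, 0)} — violation
F=m: row 7 → {D,G} = (B60, 14) ✓
F=w: row 8 → {D,G} = (B48, 2) ✓
F=q: row 9 → {D,G} = (B75, 5) ✓
F=u: row 11 → {D,G} = (B26, 7) ✓
F=l: row 12 → {D,G} = (B57, 13) ✓
Two rows agree on F but differ on {D, G}, so F -> {D, G} does not hold.

No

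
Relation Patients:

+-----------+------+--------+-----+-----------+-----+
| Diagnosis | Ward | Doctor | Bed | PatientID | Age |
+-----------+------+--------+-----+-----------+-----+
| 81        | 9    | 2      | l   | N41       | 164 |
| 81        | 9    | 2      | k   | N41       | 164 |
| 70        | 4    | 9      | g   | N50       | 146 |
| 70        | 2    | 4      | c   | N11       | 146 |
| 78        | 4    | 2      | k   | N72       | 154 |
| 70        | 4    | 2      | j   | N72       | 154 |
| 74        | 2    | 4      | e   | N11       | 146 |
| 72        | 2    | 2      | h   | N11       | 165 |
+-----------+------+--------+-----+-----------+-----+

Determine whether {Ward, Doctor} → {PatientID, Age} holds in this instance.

(Ward=9, Doctor=2): 2 rows → {PatientID,Age} = (N41, 164), (N41, 164) ✓
(Ward=4, Doctor=9): 1 row → {PatientID,Age} = (N50, 146) ✓
(Ward=2, Doctor=4): 2 rows → {PatientID,Age} = (N11, 146), (N11, 146) ✓
(Ward=4, Doctor=2): 2 rows → {PatientID,Age} = (N72, 154), (N72, 154) ✓
(Ward=2, Doctor=2): 1 row → {PatientID,Age} = (N11, 165) ✓
Every {Ward, Doctor} value is associated with a single {PatientID, Age} value, so {Ward, Doctor} → {PatientID, Age} holds.

Yes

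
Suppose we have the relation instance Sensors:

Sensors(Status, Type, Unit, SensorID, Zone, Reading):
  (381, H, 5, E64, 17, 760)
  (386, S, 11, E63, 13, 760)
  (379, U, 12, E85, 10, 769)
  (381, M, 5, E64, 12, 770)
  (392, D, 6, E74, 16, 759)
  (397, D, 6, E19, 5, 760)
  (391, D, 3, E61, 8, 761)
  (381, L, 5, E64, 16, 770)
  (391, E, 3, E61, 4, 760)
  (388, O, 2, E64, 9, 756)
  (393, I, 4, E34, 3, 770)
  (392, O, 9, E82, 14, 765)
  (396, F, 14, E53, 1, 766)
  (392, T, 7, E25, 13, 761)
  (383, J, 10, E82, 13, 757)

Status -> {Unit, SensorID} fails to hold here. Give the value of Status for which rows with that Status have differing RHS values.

Status=381: 3 rows → {Unit,SensorID} = (5, E64), (5, E64), (5, E64) ✓
Status=386: 1 row → {Unit,SensorID} = (11, E63) ✓
Status=379: 1 row → {Unit,SensorID} = (12, E85) ✓
Status=392: 3 rows → {Unit,SensorID} takes values {(6, E74), (9, E82), (7, E25)} — violation
Status=397: 1 row → {Unit,SensorID} = (6, E19) ✓
Status=391: 2 rows → {Unit,SensorID} = (3, E61), (3, E61) ✓
Status=388: 1 row → {Unit,SensorID} = (2, E64) ✓
Status=393: 1 row → {Unit,SensorID} = (4, E34) ✓
Status=396: 1 row → {Unit,SensorID} = (14, E53) ✓
Status=383: 1 row → {Unit,SensorID} = (10, E82) ✓
The only Status value with inconsistent RHS is Status=392.

392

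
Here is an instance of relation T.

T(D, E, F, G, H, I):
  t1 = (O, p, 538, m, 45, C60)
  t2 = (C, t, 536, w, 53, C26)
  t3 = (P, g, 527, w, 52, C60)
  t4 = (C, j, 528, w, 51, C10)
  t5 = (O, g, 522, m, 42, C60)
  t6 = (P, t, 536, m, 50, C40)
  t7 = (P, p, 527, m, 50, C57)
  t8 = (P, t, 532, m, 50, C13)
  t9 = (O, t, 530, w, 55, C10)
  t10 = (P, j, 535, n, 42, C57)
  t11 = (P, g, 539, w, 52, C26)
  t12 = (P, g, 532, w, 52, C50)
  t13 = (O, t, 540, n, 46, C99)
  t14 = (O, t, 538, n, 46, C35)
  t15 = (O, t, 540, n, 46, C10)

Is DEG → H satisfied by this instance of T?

(D=O, E=p, G=m): row 1 → H = 45 ✓
(D=C, E=t, G=w): row 2 → H = 53 ✓
(D=P, E=g, G=w): rows 3, 11, 12 → H = 52, 52, 52 ✓
(D=C, E=j, G=w): row 4 → H = 51 ✓
(D=O, E=g, G=m): row 5 → H = 42 ✓
(D=P, E=t, G=m): rows 6, 8 → H = 50, 50 ✓
(D=P, E=p, G=m): row 7 → H = 50 ✓
(D=O, E=t, G=w): row 9 → H = 55 ✓
(D=P, E=j, G=n): row 10 → H = 42 ✓
(D=O, E=t, G=n): rows 13, 14, 15 → H = 46, 46, 46 ✓
Every DEG value is associated with a single H value, so DEG → H holds.

Yes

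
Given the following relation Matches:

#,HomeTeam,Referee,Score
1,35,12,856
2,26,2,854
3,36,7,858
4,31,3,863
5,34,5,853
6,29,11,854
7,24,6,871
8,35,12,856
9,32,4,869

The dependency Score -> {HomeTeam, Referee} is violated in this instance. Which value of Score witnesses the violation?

854

Score=856: rows 1, 8 → {HomeTeam,Referee} = (35, 12), (35, 12) ✓
Score=854: rows 2, 6 → {HomeTeam,Referee} takes values {(26, 2), (29, 11)} — violation
Score=858: row 3 → {HomeTeam,Referee} = (36, 7) ✓
Score=863: row 4 → {HomeTeam,Referee} = (31, 3) ✓
Score=853: row 5 → {HomeTeam,Referee} = (34, 5) ✓
Score=871: row 7 → {HomeTeam,Referee} = (24, 6) ✓
Score=869: row 9 → {HomeTeam,Referee} = (32, 4) ✓
The only Score value with inconsistent RHS is Score=854.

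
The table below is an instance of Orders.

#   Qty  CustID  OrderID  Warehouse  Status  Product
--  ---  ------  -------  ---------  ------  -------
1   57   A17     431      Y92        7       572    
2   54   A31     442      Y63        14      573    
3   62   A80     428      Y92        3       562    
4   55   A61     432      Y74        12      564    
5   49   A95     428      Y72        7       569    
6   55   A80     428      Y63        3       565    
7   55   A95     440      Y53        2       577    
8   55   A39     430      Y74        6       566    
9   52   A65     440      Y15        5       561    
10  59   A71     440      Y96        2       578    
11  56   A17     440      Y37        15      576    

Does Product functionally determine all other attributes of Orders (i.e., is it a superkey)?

Yes

All 11 rows have distinct Product values, so Product → (all attributes) holds and Product is a superkey.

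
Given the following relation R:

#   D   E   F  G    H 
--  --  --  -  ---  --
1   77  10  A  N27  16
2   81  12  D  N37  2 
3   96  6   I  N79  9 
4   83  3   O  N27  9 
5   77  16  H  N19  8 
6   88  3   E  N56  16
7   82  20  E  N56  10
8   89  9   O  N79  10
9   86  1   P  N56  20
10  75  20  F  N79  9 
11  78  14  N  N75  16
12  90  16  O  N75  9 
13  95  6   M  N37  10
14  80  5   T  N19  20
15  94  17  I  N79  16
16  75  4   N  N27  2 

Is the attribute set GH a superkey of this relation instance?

Rows 3 and 10 have the same GH value (G=N79, H=9) but are distinct tuples, so GH does not determine every attribute — not a superkey.

No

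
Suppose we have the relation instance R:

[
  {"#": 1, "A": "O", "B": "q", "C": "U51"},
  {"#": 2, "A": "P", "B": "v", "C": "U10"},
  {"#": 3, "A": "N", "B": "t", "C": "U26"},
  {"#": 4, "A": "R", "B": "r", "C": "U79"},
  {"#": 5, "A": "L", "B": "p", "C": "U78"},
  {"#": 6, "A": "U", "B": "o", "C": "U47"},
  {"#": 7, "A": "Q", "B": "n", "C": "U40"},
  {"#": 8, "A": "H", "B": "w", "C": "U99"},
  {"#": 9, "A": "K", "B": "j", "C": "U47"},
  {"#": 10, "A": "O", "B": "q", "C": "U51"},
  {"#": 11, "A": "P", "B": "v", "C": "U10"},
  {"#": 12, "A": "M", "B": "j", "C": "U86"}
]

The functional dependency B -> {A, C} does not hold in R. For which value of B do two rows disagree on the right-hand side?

j

B=q: rows 1, 10 → {A,C} = (O, U51), (O, U51) ✓
B=v: rows 2, 11 → {A,C} = (P, U10), (P, U10) ✓
B=t: row 3 → {A,C} = (N, U26) ✓
B=r: row 4 → {A,C} = (R, U79) ✓
B=p: row 5 → {A,C} = (L, U78) ✓
B=o: row 6 → {A,C} = (U, U47) ✓
B=n: row 7 → {A,C} = (Q, U40) ✓
B=w: row 8 → {A,C} = (H, U99) ✓
B=j: rows 9, 12 → {A,C} takes values {(K, U47), (M, U86)} — violation
The only B value with inconsistent RHS is B=j.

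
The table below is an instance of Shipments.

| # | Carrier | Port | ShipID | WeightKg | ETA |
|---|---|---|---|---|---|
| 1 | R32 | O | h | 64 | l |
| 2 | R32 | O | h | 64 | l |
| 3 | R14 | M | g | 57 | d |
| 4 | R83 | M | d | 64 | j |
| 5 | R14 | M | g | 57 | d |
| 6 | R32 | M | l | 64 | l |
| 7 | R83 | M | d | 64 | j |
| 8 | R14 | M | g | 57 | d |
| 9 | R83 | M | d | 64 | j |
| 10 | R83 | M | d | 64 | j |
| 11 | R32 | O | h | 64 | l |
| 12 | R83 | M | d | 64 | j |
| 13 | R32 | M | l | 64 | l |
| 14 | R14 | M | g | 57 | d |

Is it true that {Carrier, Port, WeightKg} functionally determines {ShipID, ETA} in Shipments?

Yes

(Carrier=R32, Port=O, WeightKg=64): rows 1, 2, 11 → {ShipID,ETA} = (h, l), (h, l), (h, l) ✓
(Carrier=R14, Port=M, WeightKg=57): rows 3, 5, 8, 14 → {ShipID,ETA} = (g, d), (g, d), (g, d), (g, d) ✓
(Carrier=R83, Port=M, WeightKg=64): rows 4, 7, 9, 10, 12 → {ShipID,ETA} = (d, j), (d, j), (d, j), (d, j), (d, j) ✓
(Carrier=R32, Port=M, WeightKg=64): rows 6, 13 → {ShipID,ETA} = (l, l), (l, l) ✓
Every {Carrier, Port, WeightKg} value is associated with a single {ShipID, ETA} value, so {Carrier, Port, WeightKg} → {ShipID, ETA} holds.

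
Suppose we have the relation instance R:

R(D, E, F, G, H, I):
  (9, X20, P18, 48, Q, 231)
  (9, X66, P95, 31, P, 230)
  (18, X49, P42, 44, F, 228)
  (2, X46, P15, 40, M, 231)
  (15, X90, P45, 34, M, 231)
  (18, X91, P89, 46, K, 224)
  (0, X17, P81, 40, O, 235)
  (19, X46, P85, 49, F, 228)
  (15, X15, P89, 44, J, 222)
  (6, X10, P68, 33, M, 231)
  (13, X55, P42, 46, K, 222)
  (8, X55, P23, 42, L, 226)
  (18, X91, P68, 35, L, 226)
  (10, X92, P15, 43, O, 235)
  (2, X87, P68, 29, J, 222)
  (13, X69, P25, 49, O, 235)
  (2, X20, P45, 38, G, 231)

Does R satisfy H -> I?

No

H=Q: 1 row → I = 231 ✓
H=P: 1 row → I = 230 ✓
H=F: 2 rows → I = 228, 228 ✓
H=M: 3 rows → I = 231, 231, 231 ✓
H=K: 2 rows → I takes values {224, 222} — violation
H=O: 3 rows → I = 235, 235, 235 ✓
H=J: 2 rows → I = 222, 222 ✓
H=L: 2 rows → I = 226, 226 ✓
H=G: 1 row → I = 231 ✓
Two rows agree on H but differ on I, so H -> I does not hold.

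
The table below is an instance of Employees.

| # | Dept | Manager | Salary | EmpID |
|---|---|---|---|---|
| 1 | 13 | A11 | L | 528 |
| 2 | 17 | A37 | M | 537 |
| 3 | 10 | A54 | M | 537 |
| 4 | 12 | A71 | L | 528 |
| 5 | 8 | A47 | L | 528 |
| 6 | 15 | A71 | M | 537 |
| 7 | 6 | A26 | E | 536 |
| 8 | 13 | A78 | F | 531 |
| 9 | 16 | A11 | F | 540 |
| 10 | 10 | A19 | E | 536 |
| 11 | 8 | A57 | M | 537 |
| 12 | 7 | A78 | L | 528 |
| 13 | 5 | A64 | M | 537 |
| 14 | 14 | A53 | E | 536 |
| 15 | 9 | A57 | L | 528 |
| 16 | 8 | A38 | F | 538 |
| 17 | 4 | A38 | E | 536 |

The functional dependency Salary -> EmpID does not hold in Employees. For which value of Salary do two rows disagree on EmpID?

Salary=L: rows 1, 4, 5, 12, 15 → EmpID = 528, 528, 528, 528, 528 ✓
Salary=M: rows 2, 3, 6, 11, 13 → EmpID = 537, 537, 537, 537, 537 ✓
Salary=E: rows 7, 10, 14, 17 → EmpID = 536, 536, 536, 536 ✓
Salary=F: rows 8, 9, 16 → EmpID takes values {531, 540, 538} — violation
The only Salary value with inconsistent EmpID is Salary=F.

F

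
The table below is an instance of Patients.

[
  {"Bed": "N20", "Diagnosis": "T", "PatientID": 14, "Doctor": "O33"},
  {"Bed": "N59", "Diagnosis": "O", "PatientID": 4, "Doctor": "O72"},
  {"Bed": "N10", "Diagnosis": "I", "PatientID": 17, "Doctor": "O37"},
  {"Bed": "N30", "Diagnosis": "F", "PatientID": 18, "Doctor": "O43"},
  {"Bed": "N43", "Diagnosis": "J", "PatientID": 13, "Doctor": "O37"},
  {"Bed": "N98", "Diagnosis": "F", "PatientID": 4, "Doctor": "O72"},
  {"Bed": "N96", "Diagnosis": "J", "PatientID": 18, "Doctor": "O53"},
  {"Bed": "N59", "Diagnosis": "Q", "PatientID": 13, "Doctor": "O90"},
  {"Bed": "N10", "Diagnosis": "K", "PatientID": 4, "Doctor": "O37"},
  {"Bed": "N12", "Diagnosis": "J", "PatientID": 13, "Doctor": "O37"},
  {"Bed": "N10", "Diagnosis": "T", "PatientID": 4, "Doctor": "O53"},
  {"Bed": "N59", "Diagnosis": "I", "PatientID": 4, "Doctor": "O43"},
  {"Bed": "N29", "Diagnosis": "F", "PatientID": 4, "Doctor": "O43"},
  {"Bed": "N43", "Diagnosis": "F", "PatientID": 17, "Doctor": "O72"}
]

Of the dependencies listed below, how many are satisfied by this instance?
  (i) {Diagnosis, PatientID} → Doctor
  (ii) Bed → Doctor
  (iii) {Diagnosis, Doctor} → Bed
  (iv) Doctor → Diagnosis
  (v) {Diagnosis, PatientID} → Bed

(i) {Diagnosis, PatientID} → Doctor: (Diagnosis=F, PatientID=4): 2 rows → Doctor takes values {O72, O43} — violation — fails.
(ii) Bed → Doctor: Bed=N59: 3 rows → Doctor takes values {O72, O90, O43} — violation; Bed=N10: 3 rows → Doctor takes values {O37, O53} — violation; Bed=N43: 2 rows → Doctor takes values {O37, O72} — violation — fails.
(iii) {Diagnosis, Doctor} → Bed: (Diagnosis=F, Doctor=O43): 2 rows → Bed takes values {N30, N29} — violation; (Diagnosis=J, Doctor=O37): 2 rows → Bed takes values {N43, N12} — violation; (Diagnosis=F, Doctor=O72): 2 rows → Bed takes values {N98, N43} — violation — fails.
(iv) Doctor → Diagnosis: Doctor=O72: 3 rows → Diagnosis takes values {O, F} — violation; Doctor=O37: 4 rows → Diagnosis takes values {I, J, K} — violation; Doctor=O43: 3 rows → Diagnosis takes values {F, I} — violation; Doctor=O53: 2 rows → Diagnosis takes values {J, T} — violation — fails.
(v) {Diagnosis, PatientID} → Bed: (Diagnosis=J, PatientID=13): 2 rows → Bed takes values {N43, N12} — violation; (Diagnosis=F, PatientID=4): 2 rows → Bed takes values {N98, N29} — violation — fails.
None of the 5 dependencies hold.

0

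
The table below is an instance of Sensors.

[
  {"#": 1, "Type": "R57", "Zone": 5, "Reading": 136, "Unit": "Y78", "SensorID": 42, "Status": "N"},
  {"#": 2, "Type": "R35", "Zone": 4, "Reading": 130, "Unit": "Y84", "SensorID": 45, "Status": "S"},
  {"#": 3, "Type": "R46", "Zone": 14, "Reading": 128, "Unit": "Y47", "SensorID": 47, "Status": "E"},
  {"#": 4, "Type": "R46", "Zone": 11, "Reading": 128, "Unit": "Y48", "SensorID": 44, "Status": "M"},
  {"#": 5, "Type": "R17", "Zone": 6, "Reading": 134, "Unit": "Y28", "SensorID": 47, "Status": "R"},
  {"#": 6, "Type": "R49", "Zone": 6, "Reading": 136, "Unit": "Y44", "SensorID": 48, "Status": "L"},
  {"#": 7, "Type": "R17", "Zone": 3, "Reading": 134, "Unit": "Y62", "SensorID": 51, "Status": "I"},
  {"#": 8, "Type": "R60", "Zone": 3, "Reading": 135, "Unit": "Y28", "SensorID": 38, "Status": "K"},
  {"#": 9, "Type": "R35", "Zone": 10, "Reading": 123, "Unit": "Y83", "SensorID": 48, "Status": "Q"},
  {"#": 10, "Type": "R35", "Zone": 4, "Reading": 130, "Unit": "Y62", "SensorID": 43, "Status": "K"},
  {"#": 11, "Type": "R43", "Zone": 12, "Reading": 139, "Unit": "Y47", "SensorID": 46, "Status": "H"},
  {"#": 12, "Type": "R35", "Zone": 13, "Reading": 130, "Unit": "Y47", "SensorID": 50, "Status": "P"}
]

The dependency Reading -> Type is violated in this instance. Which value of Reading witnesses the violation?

Reading=136: rows 1, 6 → Type takes values {R57, R49} — violation
Reading=130: rows 2, 10, 12 → Type = R35, R35, R35 ✓
Reading=128: rows 3, 4 → Type = R46, R46 ✓
Reading=134: rows 5, 7 → Type = R17, R17 ✓
Reading=135: row 8 → Type = R60 ✓
Reading=123: row 9 → Type = R35 ✓
Reading=139: row 11 → Type = R43 ✓
The only Reading value with inconsistent Type is Reading=136.

136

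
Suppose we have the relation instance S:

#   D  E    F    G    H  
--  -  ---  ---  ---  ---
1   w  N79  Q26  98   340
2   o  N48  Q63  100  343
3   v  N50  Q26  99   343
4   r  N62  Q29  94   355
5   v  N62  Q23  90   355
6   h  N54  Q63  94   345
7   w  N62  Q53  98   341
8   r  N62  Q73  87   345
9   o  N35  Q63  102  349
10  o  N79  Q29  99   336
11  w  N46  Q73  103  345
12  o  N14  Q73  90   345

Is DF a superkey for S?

Rows 2 and 9 have the same DF value (D=o, F=Q63) but are distinct tuples, so DF does not determine every attribute — not a superkey.

No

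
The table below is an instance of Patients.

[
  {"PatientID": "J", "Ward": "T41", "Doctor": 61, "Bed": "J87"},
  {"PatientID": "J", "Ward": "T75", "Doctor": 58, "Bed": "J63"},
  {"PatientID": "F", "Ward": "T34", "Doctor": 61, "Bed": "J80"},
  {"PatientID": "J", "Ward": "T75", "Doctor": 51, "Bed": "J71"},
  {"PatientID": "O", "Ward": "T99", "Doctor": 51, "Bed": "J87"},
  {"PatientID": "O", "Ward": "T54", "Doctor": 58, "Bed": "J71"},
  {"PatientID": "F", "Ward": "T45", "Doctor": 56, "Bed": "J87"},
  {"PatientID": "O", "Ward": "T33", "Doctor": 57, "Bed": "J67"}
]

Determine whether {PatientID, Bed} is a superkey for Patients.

All 8 rows have distinct {PatientID, Bed} values, so {PatientID, Bed} → (all attributes) holds and {PatientID, Bed} is a superkey.

Yes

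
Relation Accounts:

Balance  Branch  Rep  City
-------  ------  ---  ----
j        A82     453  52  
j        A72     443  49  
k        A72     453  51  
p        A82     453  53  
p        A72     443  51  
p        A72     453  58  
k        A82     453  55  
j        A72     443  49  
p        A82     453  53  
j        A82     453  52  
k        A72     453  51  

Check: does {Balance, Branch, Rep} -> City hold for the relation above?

Yes

(Balance=j, Branch=A82, Rep=453): 2 rows → City = 52, 52 ✓
(Balance=j, Branch=A72, Rep=443): 2 rows → City = 49, 49 ✓
(Balance=k, Branch=A72, Rep=453): 2 rows → City = 51, 51 ✓
(Balance=p, Branch=A82, Rep=453): 2 rows → City = 53, 53 ✓
(Balance=p, Branch=A72, Rep=443): 1 row → City = 51 ✓
(Balance=p, Branch=A72, Rep=453): 1 row → City = 58 ✓
(Balance=k, Branch=A82, Rep=453): 1 row → City = 55 ✓
Every {Balance, Branch, Rep} value is associated with a single City value, so {Balance, Branch, Rep} -> City holds.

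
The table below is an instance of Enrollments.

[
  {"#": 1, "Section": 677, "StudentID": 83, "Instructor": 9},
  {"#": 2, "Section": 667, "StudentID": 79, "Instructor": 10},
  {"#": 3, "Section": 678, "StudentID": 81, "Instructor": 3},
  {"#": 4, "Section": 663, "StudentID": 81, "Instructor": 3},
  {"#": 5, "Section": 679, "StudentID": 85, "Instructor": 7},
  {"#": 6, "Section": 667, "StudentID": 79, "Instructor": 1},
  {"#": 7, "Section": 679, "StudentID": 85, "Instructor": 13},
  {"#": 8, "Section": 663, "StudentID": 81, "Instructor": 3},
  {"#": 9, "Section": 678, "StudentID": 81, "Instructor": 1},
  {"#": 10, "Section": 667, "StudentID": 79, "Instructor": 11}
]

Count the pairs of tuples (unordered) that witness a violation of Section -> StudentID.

0

Section=667: all 3 rows agree on StudentID — 0 pairs.
Section=678: all 2 rows agree on StudentID — 0 pairs.
Section=663: all 2 rows agree on StudentID — 0 pairs.
Section=679: all 2 rows agree on StudentID — 0 pairs.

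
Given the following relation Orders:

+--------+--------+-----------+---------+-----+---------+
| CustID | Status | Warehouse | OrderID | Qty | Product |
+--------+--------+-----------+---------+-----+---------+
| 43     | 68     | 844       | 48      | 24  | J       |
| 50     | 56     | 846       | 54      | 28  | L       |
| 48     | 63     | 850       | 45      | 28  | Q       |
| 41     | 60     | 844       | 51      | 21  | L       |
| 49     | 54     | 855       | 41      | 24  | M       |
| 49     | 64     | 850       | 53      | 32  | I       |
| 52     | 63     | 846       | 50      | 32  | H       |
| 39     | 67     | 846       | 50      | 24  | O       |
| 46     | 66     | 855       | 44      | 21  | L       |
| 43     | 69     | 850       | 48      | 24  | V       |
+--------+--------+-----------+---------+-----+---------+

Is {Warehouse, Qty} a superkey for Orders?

All 10 rows have distinct {Warehouse, Qty} values, so {Warehouse, Qty} → (all attributes) holds and {Warehouse, Qty} is a superkey.

Yes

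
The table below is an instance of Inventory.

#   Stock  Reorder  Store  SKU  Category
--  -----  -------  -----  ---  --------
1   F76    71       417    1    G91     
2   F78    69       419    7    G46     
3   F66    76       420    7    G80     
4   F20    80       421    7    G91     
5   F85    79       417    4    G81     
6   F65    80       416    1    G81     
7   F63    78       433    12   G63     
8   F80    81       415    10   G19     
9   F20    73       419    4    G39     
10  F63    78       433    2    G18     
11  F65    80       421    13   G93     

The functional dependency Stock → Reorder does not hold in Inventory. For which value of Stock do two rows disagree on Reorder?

Stock=F76: row 1 → Reorder = 71 ✓
Stock=F78: row 2 → Reorder = 69 ✓
Stock=F66: row 3 → Reorder = 76 ✓
Stock=F20: rows 4, 9 → Reorder takes values {80, 73} — violation
Stock=F85: row 5 → Reorder = 79 ✓
Stock=F65: rows 6, 11 → Reorder = 80, 80 ✓
Stock=F63: rows 7, 10 → Reorder = 78, 78 ✓
Stock=F80: row 8 → Reorder = 81 ✓
The only Stock value with inconsistent Reorder is Stock=F20.

F20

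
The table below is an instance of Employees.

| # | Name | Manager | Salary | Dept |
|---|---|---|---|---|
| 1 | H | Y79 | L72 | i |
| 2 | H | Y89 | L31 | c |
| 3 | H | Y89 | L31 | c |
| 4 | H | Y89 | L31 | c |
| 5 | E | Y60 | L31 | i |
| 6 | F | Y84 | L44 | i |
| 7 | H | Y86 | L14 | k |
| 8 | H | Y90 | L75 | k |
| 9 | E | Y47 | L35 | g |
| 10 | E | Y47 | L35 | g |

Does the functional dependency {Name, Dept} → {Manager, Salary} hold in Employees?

No

(Name=H, Dept=i): row 1 → {Manager,Salary} = (Y79, L72) ✓
(Name=H, Dept=c): rows 2, 3, 4 → {Manager,Salary} = (Y89, L31), (Y89, L31), (Y89, L31) ✓
(Name=E, Dept=i): row 5 → {Manager,Salary} = (Y60, L31) ✓
(Name=F, Dept=i): row 6 → {Manager,Salary} = (Y84, L44) ✓
(Name=H, Dept=k): rows 7, 8 → {Manager,Salary} takes values {(Y86, L14), (Y90, L75)} — violation
(Name=E, Dept=g): rows 9, 10 → {Manager,Salary} = (Y47, L35), (Y47, L35) ✓
Two rows agree on {Name, Dept} but differ on {Manager, Salary}, so {Name, Dept} → {Manager, Salary} does not hold.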